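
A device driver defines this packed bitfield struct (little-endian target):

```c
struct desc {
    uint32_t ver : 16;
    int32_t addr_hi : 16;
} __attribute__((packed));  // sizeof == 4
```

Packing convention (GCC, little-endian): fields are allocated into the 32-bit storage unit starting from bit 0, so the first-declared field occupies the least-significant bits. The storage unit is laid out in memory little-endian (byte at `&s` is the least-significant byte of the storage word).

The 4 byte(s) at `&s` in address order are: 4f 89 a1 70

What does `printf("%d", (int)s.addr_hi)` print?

[0]=0x4f [1]=0x89 [2]=0xa1 [3]=0x70 (little-endian) → word 0x70a1894f
ver [0+:16] = (word>>0) & 0xffff = 35151
addr_hi [16+:16] = (word>>16) & 0xffff = 28833  ←
addr_hi signed 16b, MSB=0: value = 28833

28833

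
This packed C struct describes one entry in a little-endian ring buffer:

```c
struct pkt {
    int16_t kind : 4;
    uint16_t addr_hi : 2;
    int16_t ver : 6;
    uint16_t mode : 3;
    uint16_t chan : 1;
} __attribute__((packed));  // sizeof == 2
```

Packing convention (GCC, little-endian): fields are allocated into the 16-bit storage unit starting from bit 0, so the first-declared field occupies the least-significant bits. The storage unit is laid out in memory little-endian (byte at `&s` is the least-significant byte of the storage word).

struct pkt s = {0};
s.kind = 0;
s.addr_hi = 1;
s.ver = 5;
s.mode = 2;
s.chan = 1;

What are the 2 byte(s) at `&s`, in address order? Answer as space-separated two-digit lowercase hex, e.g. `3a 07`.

50 a1

kind (4b) val=0 bits=0x0 at bit 0: 0x0000
addr_hi (2b) val=1 bits=0x1 at bit 4: 0x0010
ver (6b) val=5 bits=0x5 at bit 6: 0x0150
mode (3b) val=2 bits=0x2 at bit 12: 0x2150
chan (1b) val=1 bits=0x1 at bit 15: 0xa150
word = 0xa150 → little-endian bytes:
  [0]=0x50  [1]=0xa1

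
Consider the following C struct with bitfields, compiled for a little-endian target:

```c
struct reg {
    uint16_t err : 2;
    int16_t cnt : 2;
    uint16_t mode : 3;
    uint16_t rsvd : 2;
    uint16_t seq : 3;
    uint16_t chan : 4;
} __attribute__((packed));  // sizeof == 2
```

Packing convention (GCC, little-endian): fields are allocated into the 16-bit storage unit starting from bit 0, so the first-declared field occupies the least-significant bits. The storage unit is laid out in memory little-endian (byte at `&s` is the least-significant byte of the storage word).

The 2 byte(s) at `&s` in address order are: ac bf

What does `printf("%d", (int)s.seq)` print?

[0]=0xac [1]=0xbf (little-endian) → word 0xbfac
err [0+:2] = (word>>0) & 0x3 = 0
cnt [2+:2] = (word>>2) & 0x3 = 3
mode [4+:3] = (word>>4) & 0x7 = 2
rsvd [7+:2] = (word>>7) & 0x3 = 3
seq [9+:3] = (word>>9) & 0x7 = 7  ←
chan [12+:4] = (word>>12) & 0xf = 11

7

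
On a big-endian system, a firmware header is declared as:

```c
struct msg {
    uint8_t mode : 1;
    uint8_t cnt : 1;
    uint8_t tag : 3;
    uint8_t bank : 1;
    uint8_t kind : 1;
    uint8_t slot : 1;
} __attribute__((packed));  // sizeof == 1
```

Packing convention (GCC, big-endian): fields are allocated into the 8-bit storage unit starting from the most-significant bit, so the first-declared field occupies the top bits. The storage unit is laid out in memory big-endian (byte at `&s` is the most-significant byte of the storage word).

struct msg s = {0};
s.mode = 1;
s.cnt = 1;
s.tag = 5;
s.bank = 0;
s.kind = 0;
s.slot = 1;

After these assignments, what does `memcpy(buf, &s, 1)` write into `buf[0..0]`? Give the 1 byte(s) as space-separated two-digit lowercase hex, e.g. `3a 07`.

[7+:1] mode=1 & 0x1 = 0x1; word=0x80
[6+:1] cnt=1 & 0x1 = 0x1; word=0xc0
[3+:3] tag=5 & 0x7 = 0x5; word=0xe8
[2+:1] bank=0 & 0x1 = 0x0; word=0xe8
[1+:1] kind=0 & 0x1 = 0x0; word=0xe8
[0+:1] slot=1 & 0x1 = 0x1; word=0xe9
word = 0xe9 → big-endian bytes:
  [0]=0xe9

e9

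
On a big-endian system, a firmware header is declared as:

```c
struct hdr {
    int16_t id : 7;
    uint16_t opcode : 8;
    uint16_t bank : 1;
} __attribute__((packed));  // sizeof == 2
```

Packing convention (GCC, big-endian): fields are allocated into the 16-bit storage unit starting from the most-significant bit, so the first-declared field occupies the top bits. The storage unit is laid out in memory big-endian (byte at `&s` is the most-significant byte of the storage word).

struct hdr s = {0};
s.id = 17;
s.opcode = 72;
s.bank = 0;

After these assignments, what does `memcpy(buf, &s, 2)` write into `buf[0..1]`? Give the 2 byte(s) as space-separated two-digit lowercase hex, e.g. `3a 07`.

22 90

[9+:7] id=17 & 0x7f = 0x11; word=0x2200
[1+:8] opcode=72 & 0xff = 0x48; word=0x2290
[0+:1] bank=0 & 0x1 = 0x0; word=0x2290
word = 0x2290 → big-endian bytes:
  [0]=0x22  [1]=0x90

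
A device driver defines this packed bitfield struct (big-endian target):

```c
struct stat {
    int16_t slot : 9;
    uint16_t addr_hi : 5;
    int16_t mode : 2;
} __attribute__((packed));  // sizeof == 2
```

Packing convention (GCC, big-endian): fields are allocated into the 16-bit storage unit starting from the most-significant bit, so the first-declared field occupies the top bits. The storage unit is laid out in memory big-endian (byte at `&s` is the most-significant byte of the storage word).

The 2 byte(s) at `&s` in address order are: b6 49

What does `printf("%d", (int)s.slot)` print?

-148

[0]=0xb6 [1]=0x49 (big-endian) → word 0xb649
slot:9 @ bit 7 → (0xb649>>7)&0x1ff = 0x16c  ←
addr_hi:5 @ bit 2 → (0xb649>>2)&0x1f = 0x12
mode:2 @ bit 0 → (0xb649>>0)&0x3 = 0x1
slot signed 9b, MSB=1: 364 - 512 = -148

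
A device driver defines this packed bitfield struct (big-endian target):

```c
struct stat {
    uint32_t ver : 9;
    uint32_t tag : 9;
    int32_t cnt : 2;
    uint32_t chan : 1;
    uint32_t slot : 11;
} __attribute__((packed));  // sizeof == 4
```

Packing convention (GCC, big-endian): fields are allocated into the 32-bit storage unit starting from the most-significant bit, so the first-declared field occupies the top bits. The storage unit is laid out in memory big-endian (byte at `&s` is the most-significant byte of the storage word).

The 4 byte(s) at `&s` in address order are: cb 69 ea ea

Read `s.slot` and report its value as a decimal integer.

746

[0]=0xcb [1]=0x69 [2]=0xea [3]=0xea (big-endian) → word 0xcb69eaea
ver:9 @ bit 23 → (0xcb69eaea>>23)&0x1ff = 0x196
tag:9 @ bit 14 → (0xcb69eaea>>14)&0x1ff = 0x1a7
cnt:2 @ bit 12 → (0xcb69eaea>>12)&0x3 = 0x2
chan:1 @ bit 11 → (0xcb69eaea>>11)&0x1 = 0x1
slot:11 @ bit 0 → (0xcb69eaea>>0)&0x7ff = 0x2ea  ←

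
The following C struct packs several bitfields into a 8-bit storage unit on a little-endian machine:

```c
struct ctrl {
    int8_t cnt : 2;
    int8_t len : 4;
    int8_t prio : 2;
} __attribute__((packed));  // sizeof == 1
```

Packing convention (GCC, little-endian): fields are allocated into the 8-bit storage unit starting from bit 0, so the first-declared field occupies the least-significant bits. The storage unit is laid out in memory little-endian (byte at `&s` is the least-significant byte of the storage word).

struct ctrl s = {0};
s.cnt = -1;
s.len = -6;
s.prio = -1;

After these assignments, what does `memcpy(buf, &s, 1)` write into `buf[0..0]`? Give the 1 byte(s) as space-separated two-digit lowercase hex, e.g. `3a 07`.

eb

cnt (2b) val=-1 bits=0x3 at bit 0: 0x03
len (4b) val=-6 bits=0xa at bit 2: 0x2b
prio (2b) val=-1 bits=0x3 at bit 6: 0xeb
word = 0xeb → little-endian bytes:
  [0]=0xeb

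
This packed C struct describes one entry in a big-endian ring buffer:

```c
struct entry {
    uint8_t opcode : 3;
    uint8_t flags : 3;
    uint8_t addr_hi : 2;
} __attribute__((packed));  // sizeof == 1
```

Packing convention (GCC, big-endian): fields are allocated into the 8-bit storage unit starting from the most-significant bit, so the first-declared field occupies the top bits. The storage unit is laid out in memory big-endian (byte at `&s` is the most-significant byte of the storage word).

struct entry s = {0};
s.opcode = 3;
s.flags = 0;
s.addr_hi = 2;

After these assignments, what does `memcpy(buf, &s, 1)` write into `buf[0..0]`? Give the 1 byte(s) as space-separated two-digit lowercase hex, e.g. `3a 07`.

opcode (3b) val=3 bits=0x3 at bit 5: 0x60
flags (3b) val=0 bits=0x0 at bit 2: 0x60
addr_hi (2b) val=2 bits=0x2 at bit 0: 0x62
word = 0x62 → big-endian bytes:
  [0]=0x62

62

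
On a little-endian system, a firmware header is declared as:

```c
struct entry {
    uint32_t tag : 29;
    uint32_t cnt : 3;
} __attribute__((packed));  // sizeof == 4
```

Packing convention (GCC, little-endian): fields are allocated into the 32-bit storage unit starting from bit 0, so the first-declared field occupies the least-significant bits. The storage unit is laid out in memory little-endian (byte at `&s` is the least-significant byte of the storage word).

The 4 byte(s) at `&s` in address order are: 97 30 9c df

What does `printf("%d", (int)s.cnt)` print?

6

[0]=0x97 [1]=0x30 [2]=0x9c [3]=0xdf (little-endian) → word 0xdf9c3097
tag [0+:29] = (word>>0) & 0x1fffffff = 530329751
cnt [29+:3] = (word>>29) & 0x7 = 6  ←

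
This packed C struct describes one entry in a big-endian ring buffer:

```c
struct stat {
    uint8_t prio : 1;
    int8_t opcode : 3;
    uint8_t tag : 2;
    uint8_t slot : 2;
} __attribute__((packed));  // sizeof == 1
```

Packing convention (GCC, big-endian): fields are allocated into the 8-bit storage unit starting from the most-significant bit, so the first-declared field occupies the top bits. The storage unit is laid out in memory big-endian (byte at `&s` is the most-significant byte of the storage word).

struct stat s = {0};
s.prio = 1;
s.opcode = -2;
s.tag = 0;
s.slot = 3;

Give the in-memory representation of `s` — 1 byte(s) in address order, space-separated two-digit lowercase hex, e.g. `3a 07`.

[7+:1] prio=1 & 0x1 = 0x1; word=0x80
[4+:3] opcode=-2 & 0x7 = 0x6; word=0xe0
[2+:2] tag=0 & 0x3 = 0x0; word=0xe0
[0+:2] slot=3 & 0x3 = 0x3; word=0xe3
word = 0xe3 → big-endian bytes:
  [0]=0xe3

e3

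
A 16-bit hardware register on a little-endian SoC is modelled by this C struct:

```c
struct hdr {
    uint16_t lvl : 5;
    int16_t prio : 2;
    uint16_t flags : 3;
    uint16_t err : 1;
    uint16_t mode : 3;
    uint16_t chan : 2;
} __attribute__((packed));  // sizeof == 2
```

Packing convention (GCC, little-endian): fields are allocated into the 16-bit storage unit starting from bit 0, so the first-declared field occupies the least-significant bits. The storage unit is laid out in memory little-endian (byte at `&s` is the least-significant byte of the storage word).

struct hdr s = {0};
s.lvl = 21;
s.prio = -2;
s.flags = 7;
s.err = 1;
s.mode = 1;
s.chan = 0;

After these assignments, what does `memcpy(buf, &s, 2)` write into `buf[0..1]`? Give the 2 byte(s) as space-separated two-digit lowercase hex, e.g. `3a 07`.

d5 0f

lvl:5 = 21 → 0x15 << 0 → word 0x0015
prio:2 = -2 → 0x2 << 5 → word 0x0055
flags:3 = 7 → 0x7 << 7 → word 0x03d5
err:1 = 1 → 0x1 << 10 → word 0x07d5
mode:3 = 1 → 0x1 << 11 → word 0x0fd5
chan:2 = 0 → 0x0 << 14 → word 0x0fd5
word = 0x0fd5 → little-endian bytes:
  [0]=0xd5  [1]=0x0f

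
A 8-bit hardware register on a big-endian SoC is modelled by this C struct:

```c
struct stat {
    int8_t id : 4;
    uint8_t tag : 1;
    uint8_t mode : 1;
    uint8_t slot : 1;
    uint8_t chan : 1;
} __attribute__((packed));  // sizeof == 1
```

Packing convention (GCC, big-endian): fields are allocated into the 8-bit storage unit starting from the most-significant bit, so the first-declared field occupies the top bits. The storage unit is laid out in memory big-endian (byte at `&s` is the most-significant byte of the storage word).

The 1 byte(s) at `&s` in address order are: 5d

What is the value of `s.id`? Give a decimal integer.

5

[0]=0x5d (big-endian) → word 0x5d
id:4 @ bit 4 → (0x5d>>4)&0xf = 0x5  ←
tag:1 @ bit 3 → (0x5d>>3)&0x1 = 0x1
mode:1 @ bit 2 → (0x5d>>2)&0x1 = 0x1
slot:1 @ bit 1 → (0x5d>>1)&0x1 = 0x0
chan:1 @ bit 0 → (0x5d>>0)&0x1 = 0x1
id signed 4b, MSB=0: value = 5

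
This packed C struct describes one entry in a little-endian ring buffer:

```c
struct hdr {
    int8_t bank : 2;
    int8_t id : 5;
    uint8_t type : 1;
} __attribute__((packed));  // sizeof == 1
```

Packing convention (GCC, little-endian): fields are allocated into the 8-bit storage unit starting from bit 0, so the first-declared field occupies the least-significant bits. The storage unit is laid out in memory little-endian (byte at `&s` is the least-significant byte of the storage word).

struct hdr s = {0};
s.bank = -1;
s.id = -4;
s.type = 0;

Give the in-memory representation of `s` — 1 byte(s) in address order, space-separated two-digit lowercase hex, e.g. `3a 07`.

73

bank (2b) val=-1 bits=0x3 at bit 0: 0x03
id (5b) val=-4 bits=0x1c at bit 2: 0x73
type (1b) val=0 bits=0x0 at bit 7: 0x73
word = 0x73 → little-endian bytes:
  [0]=0x73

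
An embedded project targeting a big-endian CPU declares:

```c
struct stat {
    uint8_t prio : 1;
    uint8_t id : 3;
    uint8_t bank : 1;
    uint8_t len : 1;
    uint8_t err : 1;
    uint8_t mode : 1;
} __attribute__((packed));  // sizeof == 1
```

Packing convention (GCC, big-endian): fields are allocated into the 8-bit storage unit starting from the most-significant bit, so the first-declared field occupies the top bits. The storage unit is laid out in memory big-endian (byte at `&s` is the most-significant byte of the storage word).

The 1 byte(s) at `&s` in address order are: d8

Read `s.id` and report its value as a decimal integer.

5

[0]=0xd8 (big-endian) → word 0xd8
prio:1 @ bit 7 → (0xd8>>7)&0x1 = 0x1
id:3 @ bit 4 → (0xd8>>4)&0x7 = 0x5  ←
bank:1 @ bit 3 → (0xd8>>3)&0x1 = 0x1
len:1 @ bit 2 → (0xd8>>2)&0x1 = 0x0
err:1 @ bit 1 → (0xd8>>1)&0x1 = 0x0
mode:1 @ bit 0 → (0xd8>>0)&0x1 = 0x0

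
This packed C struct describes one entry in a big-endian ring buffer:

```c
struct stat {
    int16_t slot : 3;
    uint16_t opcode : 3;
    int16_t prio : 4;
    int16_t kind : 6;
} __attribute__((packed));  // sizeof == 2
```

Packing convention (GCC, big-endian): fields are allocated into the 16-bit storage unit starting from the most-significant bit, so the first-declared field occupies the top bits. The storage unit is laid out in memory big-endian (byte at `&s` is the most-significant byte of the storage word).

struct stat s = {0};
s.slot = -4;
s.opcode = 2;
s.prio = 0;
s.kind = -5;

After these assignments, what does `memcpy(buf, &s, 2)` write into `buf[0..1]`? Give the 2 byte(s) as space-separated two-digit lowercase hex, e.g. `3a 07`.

88 3b

slot (3b) val=-4 bits=0x4 at bit 13: 0x8000
opcode (3b) val=2 bits=0x2 at bit 10: 0x8800
prio (4b) val=0 bits=0x0 at bit 6: 0x8800
kind (6b) val=-5 bits=0x3b at bit 0: 0x883b
word = 0x883b → big-endian bytes:
  [0]=0x88  [1]=0x3b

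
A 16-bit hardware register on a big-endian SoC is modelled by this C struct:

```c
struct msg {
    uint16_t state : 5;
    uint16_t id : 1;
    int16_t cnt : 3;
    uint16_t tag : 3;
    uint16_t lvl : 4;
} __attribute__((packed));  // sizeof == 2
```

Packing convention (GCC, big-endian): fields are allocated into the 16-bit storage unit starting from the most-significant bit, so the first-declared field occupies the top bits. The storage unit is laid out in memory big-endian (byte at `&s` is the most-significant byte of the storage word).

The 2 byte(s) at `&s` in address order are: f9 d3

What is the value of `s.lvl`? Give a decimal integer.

3

[0]=0xf9 [1]=0xd3 (big-endian) → word 0xf9d3
state:5 @ bit 11 → (0xf9d3>>11)&0x1f = 0x1f
id:1 @ bit 10 → (0xf9d3>>10)&0x1 = 0x0
cnt:3 @ bit 7 → (0xf9d3>>7)&0x7 = 0x3
tag:3 @ bit 4 → (0xf9d3>>4)&0x7 = 0x5
lvl:4 @ bit 0 → (0xf9d3>>0)&0xf = 0x3  ←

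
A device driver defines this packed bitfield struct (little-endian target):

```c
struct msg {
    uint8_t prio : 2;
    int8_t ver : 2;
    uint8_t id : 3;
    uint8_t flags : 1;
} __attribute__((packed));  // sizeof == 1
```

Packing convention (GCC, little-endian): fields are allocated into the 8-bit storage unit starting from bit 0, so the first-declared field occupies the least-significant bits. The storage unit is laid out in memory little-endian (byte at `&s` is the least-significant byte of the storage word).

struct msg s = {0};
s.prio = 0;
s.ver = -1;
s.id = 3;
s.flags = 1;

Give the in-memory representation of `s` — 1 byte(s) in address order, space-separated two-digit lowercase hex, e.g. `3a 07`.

prio:2 = 0 → 0x0 << 0 → word 0x00
ver:2 = -1 → 0x3 << 2 → word 0x0c
id:3 = 3 → 0x3 << 4 → word 0x3c
flags:1 = 1 → 0x1 << 7 → word 0xbc
word = 0xbc → little-endian bytes:
  [0]=0xbc

bc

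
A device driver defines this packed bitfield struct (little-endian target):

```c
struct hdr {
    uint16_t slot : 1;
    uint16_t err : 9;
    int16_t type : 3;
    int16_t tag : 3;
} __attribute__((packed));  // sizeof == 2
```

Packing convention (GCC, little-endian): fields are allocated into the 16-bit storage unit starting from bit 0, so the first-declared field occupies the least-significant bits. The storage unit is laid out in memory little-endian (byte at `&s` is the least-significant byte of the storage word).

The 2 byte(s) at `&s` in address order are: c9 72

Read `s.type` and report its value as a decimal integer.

-4

[0]=0xc9 [1]=0x72 (little-endian) → word 0x72c9
slot:1 @ bit 0 → (0x72c9>>0)&0x1 = 0x1
err:9 @ bit 1 → (0x72c9>>1)&0x1ff = 0x164
type:3 @ bit 10 → (0x72c9>>10)&0x7 = 0x4  ←
tag:3 @ bit 13 → (0x72c9>>13)&0x7 = 0x3
type signed 3b, MSB=1: 4 - 8 = -4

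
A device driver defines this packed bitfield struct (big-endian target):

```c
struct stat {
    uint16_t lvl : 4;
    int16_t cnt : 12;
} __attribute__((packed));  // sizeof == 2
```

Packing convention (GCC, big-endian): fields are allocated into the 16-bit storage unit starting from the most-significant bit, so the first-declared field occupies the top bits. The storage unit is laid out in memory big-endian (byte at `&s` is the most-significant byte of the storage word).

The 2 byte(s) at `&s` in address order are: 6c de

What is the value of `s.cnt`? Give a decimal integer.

-802

[0]=0x6c [1]=0xde (big-endian) → word 0x6cde
lvl [12+:4] = (word>>12) & 0xf = 6
cnt [0+:12] = (word>>0) & 0xfff = 3294  ←
cnt signed 12b, MSB=1: 3294 - 4096 = -802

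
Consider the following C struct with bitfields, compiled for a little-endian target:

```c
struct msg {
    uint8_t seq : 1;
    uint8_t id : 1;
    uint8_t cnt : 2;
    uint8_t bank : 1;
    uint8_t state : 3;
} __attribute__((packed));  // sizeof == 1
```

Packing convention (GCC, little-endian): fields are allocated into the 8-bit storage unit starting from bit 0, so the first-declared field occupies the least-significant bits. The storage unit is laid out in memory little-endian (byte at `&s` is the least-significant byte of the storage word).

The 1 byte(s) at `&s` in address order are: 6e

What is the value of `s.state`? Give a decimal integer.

[0]=0x6e (little-endian) → word 0x6e
seq [0+:1] = (word>>0) & 0x1 = 0
id [1+:1] = (word>>1) & 0x1 = 1
cnt [2+:2] = (word>>2) & 0x3 = 3
bank [4+:1] = (word>>4) & 0x1 = 0
state [5+:3] = (word>>5) & 0x7 = 3  ←

3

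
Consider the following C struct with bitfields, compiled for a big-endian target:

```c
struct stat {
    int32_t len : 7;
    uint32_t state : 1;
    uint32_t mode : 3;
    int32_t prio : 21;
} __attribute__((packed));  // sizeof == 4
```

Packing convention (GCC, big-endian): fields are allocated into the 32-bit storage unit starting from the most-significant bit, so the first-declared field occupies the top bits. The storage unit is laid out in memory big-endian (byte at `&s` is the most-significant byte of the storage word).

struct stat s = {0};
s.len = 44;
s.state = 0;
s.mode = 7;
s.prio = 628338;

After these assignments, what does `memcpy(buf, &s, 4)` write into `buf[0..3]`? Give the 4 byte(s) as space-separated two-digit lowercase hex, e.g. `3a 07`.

58 e9 96 72

[25+:7] len=44 & 0x7f = 0x2c; word=0x58000000
[24+:1] state=0 & 0x1 = 0x0; word=0x58000000
[21+:3] mode=7 & 0x7 = 0x7; word=0x58e00000
[0+:21] prio=628338 & 0x1fffff = 0x99672; word=0x58e99672
word = 0x58e99672 → big-endian bytes:
  [0]=0x58  [1]=0xe9  [2]=0x96  [3]=0x72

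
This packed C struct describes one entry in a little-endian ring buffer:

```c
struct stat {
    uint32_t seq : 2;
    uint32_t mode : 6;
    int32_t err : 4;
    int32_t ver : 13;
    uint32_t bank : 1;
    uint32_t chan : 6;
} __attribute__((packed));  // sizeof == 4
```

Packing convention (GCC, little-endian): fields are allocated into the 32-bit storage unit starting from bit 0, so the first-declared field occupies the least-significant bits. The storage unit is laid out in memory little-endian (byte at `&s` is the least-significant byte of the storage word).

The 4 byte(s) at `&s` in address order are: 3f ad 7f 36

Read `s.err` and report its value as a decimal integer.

-3

[0]=0x3f [1]=0xad [2]=0x7f [3]=0x36 (little-endian) → word 0x367fad3f
seq [0+:2] = (word>>0) & 0x3 = 3
mode [2+:6] = (word>>2) & 0x3f = 15
err [8+:4] = (word>>8) & 0xf = 13  ←
ver [12+:13] = (word>>12) & 0x1fff = 2042
bank [25+:1] = (word>>25) & 0x1 = 1
chan [26+:6] = (word>>26) & 0x3f = 13
err signed 4b, MSB=1: 13 - 16 = -3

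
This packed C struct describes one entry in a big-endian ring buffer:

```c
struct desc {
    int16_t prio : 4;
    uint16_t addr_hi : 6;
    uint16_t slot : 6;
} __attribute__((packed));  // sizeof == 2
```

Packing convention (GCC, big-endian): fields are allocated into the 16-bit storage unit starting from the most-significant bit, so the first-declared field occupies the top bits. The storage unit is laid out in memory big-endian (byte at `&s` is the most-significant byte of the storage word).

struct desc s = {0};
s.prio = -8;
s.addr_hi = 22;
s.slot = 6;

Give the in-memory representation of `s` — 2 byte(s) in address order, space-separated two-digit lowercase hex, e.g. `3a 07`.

prio (4b) val=-8 bits=0x8 at bit 12: 0x8000
addr_hi (6b) val=22 bits=0x16 at bit 6: 0x8580
slot (6b) val=6 bits=0x6 at bit 0: 0x8586
word = 0x8586 → big-endian bytes:
  [0]=0x85  [1]=0x86

85 86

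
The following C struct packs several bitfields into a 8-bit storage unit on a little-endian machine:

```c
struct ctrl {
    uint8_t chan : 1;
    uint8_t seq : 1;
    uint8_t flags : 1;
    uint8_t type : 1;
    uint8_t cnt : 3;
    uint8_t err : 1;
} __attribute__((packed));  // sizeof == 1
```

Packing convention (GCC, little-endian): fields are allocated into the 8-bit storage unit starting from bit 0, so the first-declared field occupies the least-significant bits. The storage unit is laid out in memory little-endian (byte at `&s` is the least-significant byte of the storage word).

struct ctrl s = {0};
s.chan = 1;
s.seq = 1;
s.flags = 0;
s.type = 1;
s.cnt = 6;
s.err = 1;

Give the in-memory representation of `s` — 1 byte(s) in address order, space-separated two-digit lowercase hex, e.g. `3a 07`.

eb

[0+:1] chan=1 & 0x1 = 0x1; word=0x01
[1+:1] seq=1 & 0x1 = 0x1; word=0x03
[2+:1] flags=0 & 0x1 = 0x0; word=0x03
[3+:1] type=1 & 0x1 = 0x1; word=0x0b
[4+:3] cnt=6 & 0x7 = 0x6; word=0x6b
[7+:1] err=1 & 0x1 = 0x1; word=0xeb
word = 0xeb → little-endian bytes:
  [0]=0xeb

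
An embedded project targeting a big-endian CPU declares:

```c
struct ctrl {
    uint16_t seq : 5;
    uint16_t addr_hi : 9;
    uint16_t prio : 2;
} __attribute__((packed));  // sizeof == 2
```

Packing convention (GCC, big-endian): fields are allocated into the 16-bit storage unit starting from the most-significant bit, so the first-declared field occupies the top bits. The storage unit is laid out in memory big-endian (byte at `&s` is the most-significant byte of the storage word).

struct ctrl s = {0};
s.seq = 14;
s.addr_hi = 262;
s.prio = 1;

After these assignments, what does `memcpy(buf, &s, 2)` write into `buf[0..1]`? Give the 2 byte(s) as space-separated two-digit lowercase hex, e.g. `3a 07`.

seq:5 = 14 → 0xe << 11 → word 0x7000
addr_hi:9 = 262 → 0x106 << 2 → word 0x7418
prio:2 = 1 → 0x1 << 0 → word 0x7419
word = 0x7419 → big-endian bytes:
  [0]=0x74  [1]=0x19

74 19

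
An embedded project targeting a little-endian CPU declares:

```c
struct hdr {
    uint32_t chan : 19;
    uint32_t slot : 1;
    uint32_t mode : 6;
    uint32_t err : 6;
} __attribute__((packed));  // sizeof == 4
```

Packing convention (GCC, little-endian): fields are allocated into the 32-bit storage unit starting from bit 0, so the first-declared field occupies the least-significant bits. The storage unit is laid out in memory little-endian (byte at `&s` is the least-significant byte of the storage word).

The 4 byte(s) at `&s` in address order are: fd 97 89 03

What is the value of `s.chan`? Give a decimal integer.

104445

[0]=0xfd [1]=0x97 [2]=0x89 [3]=0x03 (little-endian) → word 0x038997fd
chan:19 @ bit 0 → (0x038997fd>>0)&0x7ffff = 0x197fd  ←
slot:1 @ bit 19 → (0x038997fd>>19)&0x1 = 0x1
mode:6 @ bit 20 → (0x038997fd>>20)&0x3f = 0x38
err:6 @ bit 26 → (0x038997fd>>26)&0x3f = 0x0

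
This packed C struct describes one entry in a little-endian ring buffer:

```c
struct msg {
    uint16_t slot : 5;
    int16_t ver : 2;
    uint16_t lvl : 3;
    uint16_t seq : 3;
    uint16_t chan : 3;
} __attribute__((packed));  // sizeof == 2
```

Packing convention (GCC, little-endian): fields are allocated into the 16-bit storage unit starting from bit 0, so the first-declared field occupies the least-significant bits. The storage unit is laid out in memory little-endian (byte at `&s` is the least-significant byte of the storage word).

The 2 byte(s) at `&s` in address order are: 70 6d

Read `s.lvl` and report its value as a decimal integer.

[0]=0x70 [1]=0x6d (little-endian) → word 0x6d70
slot [0+:5] = (word>>0) & 0x1f = 16
ver [5+:2] = (word>>5) & 0x3 = 3
lvl [7+:3] = (word>>7) & 0x7 = 2  ←
seq [10+:3] = (word>>10) & 0x7 = 3
chan [13+:3] = (word>>13) & 0x7 = 3

2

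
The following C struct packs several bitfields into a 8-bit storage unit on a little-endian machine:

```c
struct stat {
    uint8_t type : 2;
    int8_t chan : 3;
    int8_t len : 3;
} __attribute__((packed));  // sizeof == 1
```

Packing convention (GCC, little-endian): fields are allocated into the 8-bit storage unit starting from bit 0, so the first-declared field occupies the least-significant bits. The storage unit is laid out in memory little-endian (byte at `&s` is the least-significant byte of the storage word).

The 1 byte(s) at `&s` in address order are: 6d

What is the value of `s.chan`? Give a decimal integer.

[0]=0x6d (little-endian) → word 0x6d
type [0+:2] = (word>>0) & 0x3 = 1
chan [2+:3] = (word>>2) & 0x7 = 3  ←
len [5+:3] = (word>>5) & 0x7 = 3
chan signed 3b, MSB=0: value = 3

3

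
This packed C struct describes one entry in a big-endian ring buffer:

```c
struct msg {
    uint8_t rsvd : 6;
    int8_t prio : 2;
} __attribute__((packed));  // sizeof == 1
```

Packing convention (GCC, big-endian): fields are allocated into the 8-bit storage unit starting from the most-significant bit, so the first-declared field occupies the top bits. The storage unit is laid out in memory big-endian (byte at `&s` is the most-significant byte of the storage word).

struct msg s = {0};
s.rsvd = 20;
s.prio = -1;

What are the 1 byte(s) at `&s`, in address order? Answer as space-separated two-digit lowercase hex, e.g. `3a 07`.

53

[2+:6] rsvd=20 & 0x3f = 0x14; word=0x50
[0+:2] prio=-1 & 0x3 = 0x3; word=0x53
word = 0x53 → big-endian bytes:
  [0]=0x53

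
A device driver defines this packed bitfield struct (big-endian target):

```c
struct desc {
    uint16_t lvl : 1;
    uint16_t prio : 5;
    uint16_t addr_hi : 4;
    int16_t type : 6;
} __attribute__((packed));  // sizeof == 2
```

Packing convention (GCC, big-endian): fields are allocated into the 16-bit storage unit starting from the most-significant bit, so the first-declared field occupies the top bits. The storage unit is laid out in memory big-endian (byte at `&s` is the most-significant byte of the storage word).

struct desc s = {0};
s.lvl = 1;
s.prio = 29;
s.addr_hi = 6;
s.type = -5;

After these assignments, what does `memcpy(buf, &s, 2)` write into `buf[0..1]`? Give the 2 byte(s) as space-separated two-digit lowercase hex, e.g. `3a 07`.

lvl:1 = 1 → 0x1 << 15 → word 0x8000
prio:5 = 29 → 0x1d << 10 → word 0xf400
addr_hi:4 = 6 → 0x6 << 6 → word 0xf580
type:6 = -5 → 0x3b << 0 → word 0xf5bb
word = 0xf5bb → big-endian bytes:
  [0]=0xf5  [1]=0xbb

f5 bb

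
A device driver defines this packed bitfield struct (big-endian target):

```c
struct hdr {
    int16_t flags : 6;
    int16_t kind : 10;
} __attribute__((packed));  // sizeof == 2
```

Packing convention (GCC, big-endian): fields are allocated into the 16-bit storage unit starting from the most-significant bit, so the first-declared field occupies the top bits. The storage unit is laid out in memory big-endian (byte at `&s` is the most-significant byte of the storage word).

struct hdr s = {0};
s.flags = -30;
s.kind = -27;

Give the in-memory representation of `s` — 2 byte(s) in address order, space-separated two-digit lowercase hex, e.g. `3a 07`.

8b e5

[10+:6] flags=-30 & 0x3f = 0x22; word=0x8800
[0+:10] kind=-27 & 0x3ff = 0x3e5; word=0x8be5
word = 0x8be5 → big-endian bytes:
  [0]=0x8b  [1]=0xe5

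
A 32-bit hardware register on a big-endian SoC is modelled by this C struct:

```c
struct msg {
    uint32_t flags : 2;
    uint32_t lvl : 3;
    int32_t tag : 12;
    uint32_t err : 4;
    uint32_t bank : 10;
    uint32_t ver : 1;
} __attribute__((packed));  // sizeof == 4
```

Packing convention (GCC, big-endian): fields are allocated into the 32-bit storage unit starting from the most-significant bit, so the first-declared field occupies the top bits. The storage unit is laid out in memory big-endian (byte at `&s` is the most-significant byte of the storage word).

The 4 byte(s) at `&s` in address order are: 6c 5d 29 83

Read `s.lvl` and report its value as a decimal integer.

5

[0]=0x6c [1]=0x5d [2]=0x29 [3]=0x83 (big-endian) → word 0x6c5d2983
flags:2 @ bit 30 → (0x6c5d2983>>30)&0x3 = 0x1
lvl:3 @ bit 27 → (0x6c5d2983>>27)&0x7 = 0x5  ←
tag:12 @ bit 15 → (0x6c5d2983>>15)&0xfff = 0x8ba
err:4 @ bit 11 → (0x6c5d2983>>11)&0xf = 0x5
bank:10 @ bit 1 → (0x6c5d2983>>1)&0x3ff = 0xc1
ver:1 @ bit 0 → (0x6c5d2983>>0)&0x1 = 0x1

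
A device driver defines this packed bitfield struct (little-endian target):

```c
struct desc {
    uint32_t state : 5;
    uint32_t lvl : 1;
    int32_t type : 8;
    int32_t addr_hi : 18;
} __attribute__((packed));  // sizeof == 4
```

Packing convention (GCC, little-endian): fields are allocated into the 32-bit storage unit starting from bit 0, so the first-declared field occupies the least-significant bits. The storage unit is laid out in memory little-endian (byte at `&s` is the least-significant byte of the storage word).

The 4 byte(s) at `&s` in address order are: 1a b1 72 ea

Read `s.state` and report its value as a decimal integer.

26

[0]=0x1a [1]=0xb1 [2]=0x72 [3]=0xea (little-endian) → word 0xea72b11a
state:5 @ bit 0 → (0xea72b11a>>0)&0x1f = 0x1a  ←
lvl:1 @ bit 5 → (0xea72b11a>>5)&0x1 = 0x0
type:8 @ bit 6 → (0xea72b11a>>6)&0xff = 0xc4
addr_hi:18 @ bit 14 → (0xea72b11a>>14)&0x3ffff = 0x3a9ca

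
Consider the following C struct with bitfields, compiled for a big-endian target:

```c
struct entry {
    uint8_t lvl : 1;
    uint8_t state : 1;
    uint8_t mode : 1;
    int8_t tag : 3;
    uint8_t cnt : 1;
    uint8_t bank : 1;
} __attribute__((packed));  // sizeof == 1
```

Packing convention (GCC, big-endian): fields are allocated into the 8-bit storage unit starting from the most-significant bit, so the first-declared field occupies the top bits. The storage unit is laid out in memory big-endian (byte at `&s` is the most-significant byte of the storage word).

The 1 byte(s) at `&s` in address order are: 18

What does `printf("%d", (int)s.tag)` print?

-2

[0]=0x18 (big-endian) → word 0x18
lvl:1 @ bit 7 → (0x18>>7)&0x1 = 0x0
state:1 @ bit 6 → (0x18>>6)&0x1 = 0x0
mode:1 @ bit 5 → (0x18>>5)&0x1 = 0x0
tag:3 @ bit 2 → (0x18>>2)&0x7 = 0x6  ←
cnt:1 @ bit 1 → (0x18>>1)&0x1 = 0x0
bank:1 @ bit 0 → (0x18>>0)&0x1 = 0x0
tag signed 3b, MSB=1: 6 - 8 = -2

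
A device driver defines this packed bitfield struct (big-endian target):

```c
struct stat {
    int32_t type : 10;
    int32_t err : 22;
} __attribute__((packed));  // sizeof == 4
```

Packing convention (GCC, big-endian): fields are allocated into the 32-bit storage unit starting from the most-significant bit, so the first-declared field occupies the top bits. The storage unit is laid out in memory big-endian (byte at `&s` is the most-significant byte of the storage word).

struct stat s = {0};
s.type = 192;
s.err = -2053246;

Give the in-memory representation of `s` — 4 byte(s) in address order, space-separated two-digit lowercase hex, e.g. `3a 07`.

[22+:10] type=192 & 0x3ff = 0xc0; word=0x30000000
[0+:22] err=-2053246 & 0x3fffff = 0x20ab82; word=0x3020ab82
word = 0x3020ab82 → big-endian bytes:
  [0]=0x30  [1]=0x20  [2]=0xab  [3]=0x82

30 20 ab 82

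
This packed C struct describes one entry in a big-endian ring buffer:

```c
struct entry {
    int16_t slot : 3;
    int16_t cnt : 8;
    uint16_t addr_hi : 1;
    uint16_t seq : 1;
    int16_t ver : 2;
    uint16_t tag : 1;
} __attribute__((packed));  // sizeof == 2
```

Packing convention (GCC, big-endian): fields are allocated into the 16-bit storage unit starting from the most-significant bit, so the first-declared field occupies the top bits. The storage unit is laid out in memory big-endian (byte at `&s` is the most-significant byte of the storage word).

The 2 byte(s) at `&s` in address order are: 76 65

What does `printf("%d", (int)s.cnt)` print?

[0]=0x76 [1]=0x65 (big-endian) → word 0x7665
slot [13+:3] = (word>>13) & 0x7 = 3
cnt [5+:8] = (word>>5) & 0xff = 179  ←
addr_hi [4+:1] = (word>>4) & 0x1 = 0
seq [3+:1] = (word>>3) & 0x1 = 0
ver [1+:2] = (word>>1) & 0x3 = 2
tag [0+:1] = (word>>0) & 0x1 = 1
cnt signed 8b, MSB=1: 179 - 256 = -77

-77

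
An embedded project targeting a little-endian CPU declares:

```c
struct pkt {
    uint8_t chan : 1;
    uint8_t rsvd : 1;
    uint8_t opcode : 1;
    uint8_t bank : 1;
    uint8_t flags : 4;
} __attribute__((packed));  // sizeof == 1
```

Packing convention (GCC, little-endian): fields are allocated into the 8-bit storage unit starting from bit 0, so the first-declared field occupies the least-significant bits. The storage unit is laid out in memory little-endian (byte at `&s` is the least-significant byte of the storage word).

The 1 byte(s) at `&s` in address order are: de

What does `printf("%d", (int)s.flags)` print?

[0]=0xde (little-endian) → word 0xde
chan [0+:1] = (word>>0) & 0x1 = 0
rsvd [1+:1] = (word>>1) & 0x1 = 1
opcode [2+:1] = (word>>2) & 0x1 = 1
bank [3+:1] = (word>>3) & 0x1 = 1
flags [4+:4] = (word>>4) & 0xf = 13  ←

13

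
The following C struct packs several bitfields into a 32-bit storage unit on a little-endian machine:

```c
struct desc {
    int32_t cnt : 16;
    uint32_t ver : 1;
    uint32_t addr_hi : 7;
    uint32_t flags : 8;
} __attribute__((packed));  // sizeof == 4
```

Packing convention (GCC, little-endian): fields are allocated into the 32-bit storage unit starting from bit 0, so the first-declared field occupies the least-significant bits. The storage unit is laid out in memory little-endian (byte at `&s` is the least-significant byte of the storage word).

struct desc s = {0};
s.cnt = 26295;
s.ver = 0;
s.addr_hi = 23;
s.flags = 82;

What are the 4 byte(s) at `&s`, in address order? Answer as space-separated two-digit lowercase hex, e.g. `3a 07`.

cnt:16 = 26295 → 0x66b7 << 0 → word 0x000066b7
ver:1 = 0 → 0x0 << 16 → word 0x000066b7
addr_hi:7 = 23 → 0x17 << 17 → word 0x002e66b7
flags:8 = 82 → 0x52 << 24 → word 0x522e66b7
word = 0x522e66b7 → little-endian bytes:
  [0]=0xb7  [1]=0x66  [2]=0x2e  [3]=0x52

b7 66 2e 52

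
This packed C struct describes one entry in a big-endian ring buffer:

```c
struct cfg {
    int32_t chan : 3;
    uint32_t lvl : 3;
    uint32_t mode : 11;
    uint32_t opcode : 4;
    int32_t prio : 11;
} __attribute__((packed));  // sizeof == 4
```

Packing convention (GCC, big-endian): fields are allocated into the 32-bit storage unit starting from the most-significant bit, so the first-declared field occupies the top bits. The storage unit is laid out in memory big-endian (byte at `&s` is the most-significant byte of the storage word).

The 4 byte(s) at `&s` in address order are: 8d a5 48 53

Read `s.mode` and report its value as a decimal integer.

[0]=0x8d [1]=0xa5 [2]=0x48 [3]=0x53 (big-endian) → word 0x8da54853
chan [29+:3] = (word>>29) & 0x7 = 4
lvl [26+:3] = (word>>26) & 0x7 = 3
mode [15+:11] = (word>>15) & 0x7ff = 842  ←
opcode [11+:4] = (word>>11) & 0xf = 9
prio [0+:11] = (word>>0) & 0x7ff = 83

842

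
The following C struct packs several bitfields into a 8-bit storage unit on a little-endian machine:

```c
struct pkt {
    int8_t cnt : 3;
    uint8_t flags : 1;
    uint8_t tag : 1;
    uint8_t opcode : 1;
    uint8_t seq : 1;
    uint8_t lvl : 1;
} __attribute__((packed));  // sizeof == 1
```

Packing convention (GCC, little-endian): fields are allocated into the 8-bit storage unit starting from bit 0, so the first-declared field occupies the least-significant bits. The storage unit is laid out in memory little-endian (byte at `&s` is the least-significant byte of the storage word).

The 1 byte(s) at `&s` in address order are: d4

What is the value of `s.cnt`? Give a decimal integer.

-4

[0]=0xd4 (little-endian) → word 0xd4
cnt:3 @ bit 0 → (0xd4>>0)&0x7 = 0x4  ←
flags:1 @ bit 3 → (0xd4>>3)&0x1 = 0x0
tag:1 @ bit 4 → (0xd4>>4)&0x1 = 0x1
opcode:1 @ bit 5 → (0xd4>>5)&0x1 = 0x0
seq:1 @ bit 6 → (0xd4>>6)&0x1 = 0x1
lvl:1 @ bit 7 → (0xd4>>7)&0x1 = 0x1
cnt signed 3b, MSB=1: 4 - 8 = -4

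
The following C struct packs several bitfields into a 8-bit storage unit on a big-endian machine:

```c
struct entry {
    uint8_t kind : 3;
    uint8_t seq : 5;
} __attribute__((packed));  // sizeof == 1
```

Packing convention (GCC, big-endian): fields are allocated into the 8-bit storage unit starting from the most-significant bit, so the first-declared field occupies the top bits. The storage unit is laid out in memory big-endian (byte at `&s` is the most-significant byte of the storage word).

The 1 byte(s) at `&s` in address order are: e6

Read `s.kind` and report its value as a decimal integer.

7

[0]=0xe6 (big-endian) → word 0xe6
kind:3 @ bit 5 → (0xe6>>5)&0x7 = 0x7  ←
seq:5 @ bit 0 → (0xe6>>0)&0x1f = 0x6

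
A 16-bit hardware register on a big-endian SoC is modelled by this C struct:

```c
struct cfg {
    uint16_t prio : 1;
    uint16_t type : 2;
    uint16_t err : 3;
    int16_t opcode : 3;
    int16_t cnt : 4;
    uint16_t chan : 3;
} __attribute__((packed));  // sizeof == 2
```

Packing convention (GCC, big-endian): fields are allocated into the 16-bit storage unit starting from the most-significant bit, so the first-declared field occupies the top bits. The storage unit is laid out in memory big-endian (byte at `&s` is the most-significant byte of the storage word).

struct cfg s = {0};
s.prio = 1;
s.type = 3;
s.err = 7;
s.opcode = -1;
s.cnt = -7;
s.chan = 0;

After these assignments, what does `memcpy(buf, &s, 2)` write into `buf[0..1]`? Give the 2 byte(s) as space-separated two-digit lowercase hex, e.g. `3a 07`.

ff c8

prio:1 = 1 → 0x1 << 15 → word 0x8000
type:2 = 3 → 0x3 << 13 → word 0xe000
err:3 = 7 → 0x7 << 10 → word 0xfc00
opcode:3 = -1 → 0x7 << 7 → word 0xff80
cnt:4 = -7 → 0x9 << 3 → word 0xffc8
chan:3 = 0 → 0x0 << 0 → word 0xffc8
word = 0xffc8 → big-endian bytes:
  [0]=0xff  [1]=0xc8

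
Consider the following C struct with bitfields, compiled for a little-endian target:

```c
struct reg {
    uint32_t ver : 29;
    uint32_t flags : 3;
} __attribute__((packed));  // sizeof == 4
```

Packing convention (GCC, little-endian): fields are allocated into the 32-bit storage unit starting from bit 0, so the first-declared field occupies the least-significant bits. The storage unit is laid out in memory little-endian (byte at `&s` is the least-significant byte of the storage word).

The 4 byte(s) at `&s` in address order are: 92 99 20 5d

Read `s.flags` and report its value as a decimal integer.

2

[0]=0x92 [1]=0x99 [2]=0x20 [3]=0x5d (little-endian) → word 0x5d209992
ver [0+:29] = (word>>0) & 0x1fffffff = 488675730
flags [29+:3] = (word>>29) & 0x7 = 2  ←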